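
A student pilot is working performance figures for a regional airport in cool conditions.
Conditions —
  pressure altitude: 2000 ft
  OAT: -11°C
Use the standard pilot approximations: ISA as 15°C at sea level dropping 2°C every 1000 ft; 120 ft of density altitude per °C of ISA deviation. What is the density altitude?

ISA temperature at 2000 ft = 15 − 2 × (2000/1000) = 11°C.
ISA deviation = -11 − 11 = -22°C.
Density altitude = 2000 + 120 × (-22) = 2000 + (-2640) = -640 ft.

-640 ft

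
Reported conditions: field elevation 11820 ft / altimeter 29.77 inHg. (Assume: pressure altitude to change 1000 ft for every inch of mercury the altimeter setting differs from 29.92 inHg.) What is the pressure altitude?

Pressure correction = (29.92 − 29.77) × 1000 = +150 ft.
Pressure altitude = 11820 + (+150) = 11970 ft.

11970 ft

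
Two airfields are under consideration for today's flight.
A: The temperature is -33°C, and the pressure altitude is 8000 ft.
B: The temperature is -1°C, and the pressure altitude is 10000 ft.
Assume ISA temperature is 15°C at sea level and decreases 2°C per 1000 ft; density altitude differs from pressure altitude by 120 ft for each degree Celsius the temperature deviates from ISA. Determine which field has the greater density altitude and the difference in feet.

B by 6320 ft

A: ISA temp = -1°C, deviation -32°C, DA = 8000 + 120 × (-32) = 4160 ft.
B: ISA temp = -5°C, deviation +4°C, DA = 10000 + 120 × 4 = 10480 ft.
B is higher by 10480 − 4160 = 6320 ft.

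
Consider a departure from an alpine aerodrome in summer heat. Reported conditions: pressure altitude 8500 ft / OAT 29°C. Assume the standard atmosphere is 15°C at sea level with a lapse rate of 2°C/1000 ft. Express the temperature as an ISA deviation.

ISA temperature at 8500 ft = 15 − 2 × (8500/1000) = -2°C.
Deviation = OAT − ISA = 29 − (-2) = +31°C.

ISA+31°C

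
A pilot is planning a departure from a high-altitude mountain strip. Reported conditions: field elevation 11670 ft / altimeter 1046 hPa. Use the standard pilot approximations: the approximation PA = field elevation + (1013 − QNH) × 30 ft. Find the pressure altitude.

10680 ft

Pressure correction = (1013 − 1046) × 30 = -990 ft.
Pressure altitude = 11670 + (-990) = 10680 ft.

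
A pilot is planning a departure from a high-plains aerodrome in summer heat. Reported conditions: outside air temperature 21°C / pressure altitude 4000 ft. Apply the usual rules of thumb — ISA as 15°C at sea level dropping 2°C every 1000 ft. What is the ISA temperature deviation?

ISA+14°C

ISA temperature at 4000 ft = 15 − 2 × (4000/1000) = 7°C.
Deviation = OAT − ISA = 21 − 7 = +14°C.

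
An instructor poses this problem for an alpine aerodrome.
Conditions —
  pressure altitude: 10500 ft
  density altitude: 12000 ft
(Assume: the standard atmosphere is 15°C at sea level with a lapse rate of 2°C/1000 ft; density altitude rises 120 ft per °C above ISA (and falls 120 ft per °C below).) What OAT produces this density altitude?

Density altitude − pressure altitude = 12000 − 10500 = +1500 ft.
At 120 ft/°C that is an ISA deviation of 1500/120 = +12.5°C.
ISA temperature at 10500 ft = 15 − 2 × (10500/1000) = -6°C.
OAT = ISA + deviation = -6 + (+12.5) = 6.5°C.

6.5°C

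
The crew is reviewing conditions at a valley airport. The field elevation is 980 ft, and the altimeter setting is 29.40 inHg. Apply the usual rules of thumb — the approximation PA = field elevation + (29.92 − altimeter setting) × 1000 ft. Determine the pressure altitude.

Pressure correction = (29.92 − 29.40) × 1000 = +520 ft.
Pressure altitude = 980 + (+520) = 1500 ft.

1500 ft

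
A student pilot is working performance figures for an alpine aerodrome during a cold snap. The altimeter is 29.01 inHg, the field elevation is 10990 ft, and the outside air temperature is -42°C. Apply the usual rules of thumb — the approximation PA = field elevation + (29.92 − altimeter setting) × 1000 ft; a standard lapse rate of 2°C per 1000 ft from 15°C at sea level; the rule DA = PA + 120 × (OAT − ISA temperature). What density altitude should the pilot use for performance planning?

Pressure altitude = 10990 + (29.92 − 29.01) × 1000 = 10990 + (+910) = 11900 ft.
ISA temperature at 11900 ft = 15 − 2 × (11900/1000) = -8.8°C.
ISA deviation = -42 − (-8.8) = -33.2°C.
Density altitude = 11900 + 120 × (-33.2) = 7916 ft.

7916 ft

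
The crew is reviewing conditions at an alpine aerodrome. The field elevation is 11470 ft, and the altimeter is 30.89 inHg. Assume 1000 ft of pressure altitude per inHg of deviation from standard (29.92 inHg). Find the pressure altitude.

10500 ft

Pressure correction = (29.92 − 30.89) × 1000 = -970 ft.
Pressure altitude = 11470 + (-970) = 10500 ft.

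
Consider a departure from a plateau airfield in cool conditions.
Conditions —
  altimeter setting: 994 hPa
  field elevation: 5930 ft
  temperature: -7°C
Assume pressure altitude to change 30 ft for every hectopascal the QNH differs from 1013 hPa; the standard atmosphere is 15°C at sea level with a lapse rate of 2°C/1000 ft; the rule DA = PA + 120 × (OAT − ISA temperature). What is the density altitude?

5420 ft

Pressure altitude = 5930 + (1013 − 994) × 30 = 5930 + (+570) = 6500 ft.
ISA temperature at 6500 ft = 15 − 2 × (6500/1000) = 2°C.
ISA deviation = -7 − 2 = -9°C.
Density altitude = 6500 + 120 × (-9) = 5420 ft.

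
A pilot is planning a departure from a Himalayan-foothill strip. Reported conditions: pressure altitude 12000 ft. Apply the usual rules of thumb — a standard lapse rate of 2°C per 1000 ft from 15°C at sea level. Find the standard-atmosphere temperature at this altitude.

-9°C

ISA temperature = 15 − 2 × (12000/1000) = 15 − 24 = -9°C.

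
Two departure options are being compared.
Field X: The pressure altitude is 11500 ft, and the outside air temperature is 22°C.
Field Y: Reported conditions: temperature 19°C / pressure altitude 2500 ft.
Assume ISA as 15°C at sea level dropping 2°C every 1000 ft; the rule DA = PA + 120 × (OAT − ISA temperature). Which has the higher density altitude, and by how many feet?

Field X by 11520 ft

Field X: ISA temp = -8°C, deviation +30°C, DA = 11500 + 120 × 30 = 15100 ft.
Field Y: ISA temp = 10°C, deviation +9°C, DA = 2500 + 120 × 9 = 3580 ft.
Field X is higher by 15100 − 3580 = 11520 ft.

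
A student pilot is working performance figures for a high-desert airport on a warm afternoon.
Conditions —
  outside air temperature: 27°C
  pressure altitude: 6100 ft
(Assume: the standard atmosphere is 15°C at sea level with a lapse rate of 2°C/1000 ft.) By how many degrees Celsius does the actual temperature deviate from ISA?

ISA+24.2°C

ISA temperature at 6100 ft = 15 − 2 × (6100/1000) = 2.8°C.
Deviation = OAT − ISA = 27 − 2.8 = +24.2°C.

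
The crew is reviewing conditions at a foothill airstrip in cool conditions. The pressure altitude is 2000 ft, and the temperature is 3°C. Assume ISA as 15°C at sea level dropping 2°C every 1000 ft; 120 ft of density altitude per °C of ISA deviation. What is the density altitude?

1040 ft

ISA temperature at 2000 ft = 15 − 2 × (2000/1000) = 11°C.
ISA deviation = 3 − 11 = -8°C.
Density altitude = 2000 + 120 × (-8) = 2000 + (-960) = 1040 ft.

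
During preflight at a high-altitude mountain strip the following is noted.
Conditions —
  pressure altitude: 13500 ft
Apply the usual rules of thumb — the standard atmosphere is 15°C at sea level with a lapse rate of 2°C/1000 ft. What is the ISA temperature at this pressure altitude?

-12°C

ISA temperature = 15 − 2 × (13500/1000) = 15 − 27 = -12°C.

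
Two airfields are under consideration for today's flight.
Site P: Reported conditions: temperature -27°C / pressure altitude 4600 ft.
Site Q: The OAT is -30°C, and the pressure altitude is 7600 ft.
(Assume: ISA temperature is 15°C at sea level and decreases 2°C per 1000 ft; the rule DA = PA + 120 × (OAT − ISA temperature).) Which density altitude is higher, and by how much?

Site Q by 3360 ft

Site P: ISA temp = 5.8°C, deviation -32.8°C, DA = 4600 + 120 × (-32.8) = 664 ft.
Site Q: ISA temp = -0.2°C, deviation -29.8°C, DA = 7600 + 120 × (-29.8) = 4024 ft.
Site Q is higher by 4024 − 664 = 3360 ft.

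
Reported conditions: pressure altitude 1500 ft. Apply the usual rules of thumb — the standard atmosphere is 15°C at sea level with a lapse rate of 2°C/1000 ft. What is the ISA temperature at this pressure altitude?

ISA temperature = 15 − 2 × (1500/1000) = 15 − 3 = 12°C.

12°C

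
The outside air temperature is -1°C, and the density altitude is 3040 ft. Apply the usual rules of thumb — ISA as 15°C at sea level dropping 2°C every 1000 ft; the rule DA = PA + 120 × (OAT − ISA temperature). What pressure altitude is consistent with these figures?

4000 ft

DA = PA + 120 × (OAT − (15 − 2·PA/1000)) = PA + 120·OAT − 1800 + 0.24·PA = 1.24·PA + 120·OAT − 1800.
So 1.24·PA = 3040 − 120 × (-1) + 1800 = 4960.
PA = 4960 / 1.24 = 4000 ft.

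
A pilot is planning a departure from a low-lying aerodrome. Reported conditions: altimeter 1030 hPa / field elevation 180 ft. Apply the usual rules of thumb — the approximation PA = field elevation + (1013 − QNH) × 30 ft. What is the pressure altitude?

-330 ft

Pressure correction = (1013 − 1030) × 30 = -510 ft.
Pressure altitude = 180 + (-510) = -330 ft.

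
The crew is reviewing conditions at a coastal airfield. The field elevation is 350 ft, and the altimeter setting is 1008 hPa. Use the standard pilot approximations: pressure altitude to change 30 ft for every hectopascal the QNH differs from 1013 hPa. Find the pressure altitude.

500 ft

Pressure correction = (1013 − 1008) × 30 = +150 ft.
Pressure altitude = 350 + (+150) = 500 ft.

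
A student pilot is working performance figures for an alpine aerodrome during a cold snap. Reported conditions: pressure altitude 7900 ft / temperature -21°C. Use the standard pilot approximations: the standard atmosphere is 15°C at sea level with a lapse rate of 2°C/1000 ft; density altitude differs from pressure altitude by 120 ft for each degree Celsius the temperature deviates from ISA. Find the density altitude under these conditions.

5476 ft

ISA temperature at 7900 ft = 15 − 2 × (7900/1000) = -0.8°C.
ISA deviation = -21 − (-0.8) = -20.2°C.
Density altitude = 7900 + 120 × (-20.2) = 7900 + (-2424) = 5476 ft.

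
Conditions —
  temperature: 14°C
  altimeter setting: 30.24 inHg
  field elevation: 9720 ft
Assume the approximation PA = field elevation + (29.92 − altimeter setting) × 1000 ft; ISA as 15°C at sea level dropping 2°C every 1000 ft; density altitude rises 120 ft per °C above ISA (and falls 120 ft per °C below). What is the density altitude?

Pressure altitude = 9720 + (29.92 − 30.24) × 1000 = 9720 + (-320) = 9400 ft.
ISA temperature at 9400 ft = 15 − 2 × (9400/1000) = -3.8°C.
ISA deviation = 14 − (-3.8) = +17.8°C.
Density altitude = 9400 + 120 × (17.8) = 11536 ft.

11536 ft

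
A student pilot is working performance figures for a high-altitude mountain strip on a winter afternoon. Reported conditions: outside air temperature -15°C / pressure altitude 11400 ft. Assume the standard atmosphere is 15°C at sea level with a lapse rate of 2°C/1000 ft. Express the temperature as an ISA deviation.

ISA temperature at 11400 ft = 15 − 2 × (11400/1000) = -7.8°C.
Deviation = OAT − ISA = -15 − (-7.8) = -7.2°C.

ISA-7.2°C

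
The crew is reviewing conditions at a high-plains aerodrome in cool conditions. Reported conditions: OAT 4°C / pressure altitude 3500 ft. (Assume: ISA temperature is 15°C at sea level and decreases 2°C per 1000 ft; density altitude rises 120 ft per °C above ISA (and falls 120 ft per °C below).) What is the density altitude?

ISA temperature at 3500 ft = 15 − 2 × (3500/1000) = 8°C.
ISA deviation = 4 − 8 = -4°C.
Density altitude = 3500 + 120 × (-4) = 3500 + (-480) = 3020 ft.

3020 ft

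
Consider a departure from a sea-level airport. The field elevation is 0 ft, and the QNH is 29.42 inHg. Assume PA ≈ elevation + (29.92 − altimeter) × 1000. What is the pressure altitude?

500 ft

Pressure correction = (29.92 − 29.42) × 1000 = +500 ft.
Pressure altitude = 0 + (+500) = 500 ft.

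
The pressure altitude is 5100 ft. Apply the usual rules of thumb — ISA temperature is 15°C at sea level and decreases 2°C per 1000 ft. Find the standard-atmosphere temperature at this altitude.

ISA temperature = 15 − 2 × (5100/1000) = 15 − 10.2 = 4.8°C.

4.8°C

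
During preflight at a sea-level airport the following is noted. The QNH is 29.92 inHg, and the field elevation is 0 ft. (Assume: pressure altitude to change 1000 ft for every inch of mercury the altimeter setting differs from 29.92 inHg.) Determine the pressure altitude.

0 ft

Pressure correction = (29.92 − 29.92) × 1000 = 0 ft.
Pressure altitude = 0 + (0) = 0 ft.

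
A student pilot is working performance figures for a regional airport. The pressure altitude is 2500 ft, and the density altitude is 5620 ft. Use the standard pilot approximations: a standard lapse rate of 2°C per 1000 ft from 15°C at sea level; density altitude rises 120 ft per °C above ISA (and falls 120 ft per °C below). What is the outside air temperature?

36°C

Density altitude − pressure altitude = 5620 − 2500 = +3120 ft.
At 120 ft/°C that is an ISA deviation of 3120/120 = +26°C.
ISA temperature at 2500 ft = 15 − 2 × (2500/1000) = 10°C.
OAT = ISA + deviation = 10 + (+26) = 36°C.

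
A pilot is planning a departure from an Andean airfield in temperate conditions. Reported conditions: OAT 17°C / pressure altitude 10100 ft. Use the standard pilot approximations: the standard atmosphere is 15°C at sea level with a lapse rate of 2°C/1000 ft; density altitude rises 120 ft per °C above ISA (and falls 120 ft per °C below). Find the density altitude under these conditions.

ISA temperature at 10100 ft = 15 − 2 × (10100/1000) = -5.2°C.
ISA deviation = 17 − (-5.2) = +22.2°C.
Density altitude = 10100 + 120 × (22.2) = 10100 + (+2664) = 12764 ft.

12764 ft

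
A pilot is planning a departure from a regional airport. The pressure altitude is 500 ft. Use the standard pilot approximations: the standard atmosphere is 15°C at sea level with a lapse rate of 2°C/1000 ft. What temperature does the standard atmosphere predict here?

14°C

ISA temperature = 15 − 2 × (500/1000) = 15 − 1 = 14°C.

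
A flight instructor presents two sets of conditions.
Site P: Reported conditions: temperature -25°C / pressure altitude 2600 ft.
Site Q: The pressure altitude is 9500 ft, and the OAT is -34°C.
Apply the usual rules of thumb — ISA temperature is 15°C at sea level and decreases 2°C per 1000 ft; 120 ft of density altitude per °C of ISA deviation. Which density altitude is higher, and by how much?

Site Q by 7476 ft

Site P: ISA temp = 9.8°C, deviation -34.8°C, DA = 2600 + 120 × (-34.8) = -1576 ft.
Site Q: ISA temp = -4°C, deviation -30°C, DA = 9500 + 120 × (-30) = 5900 ft.
Site Q is higher by 5900 − (-1576) = 7476 ft.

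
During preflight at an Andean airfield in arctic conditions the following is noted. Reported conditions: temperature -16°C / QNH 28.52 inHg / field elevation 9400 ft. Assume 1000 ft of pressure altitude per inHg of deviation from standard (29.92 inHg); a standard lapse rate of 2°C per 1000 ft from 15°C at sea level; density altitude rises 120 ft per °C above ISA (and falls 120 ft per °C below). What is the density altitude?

9672 ft

Pressure altitude = 9400 + (29.92 − 28.52) × 1000 = 9400 + (+1400) = 10800 ft.
ISA temperature at 10800 ft = 15 − 2 × (10800/1000) = -6.6°C.
ISA deviation = -16 − (-6.6) = -9.4°C.
Density altitude = 10800 + 120 × (-9.4) = 9672 ft.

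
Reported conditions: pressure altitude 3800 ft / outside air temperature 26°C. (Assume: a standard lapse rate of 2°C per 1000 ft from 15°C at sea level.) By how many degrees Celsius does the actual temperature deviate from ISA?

ISA temperature at 3800 ft = 15 − 2 × (3800/1000) = 7.4°C.
Deviation = OAT − ISA = 26 − 7.4 = +18.6°C.

ISA+18.6°C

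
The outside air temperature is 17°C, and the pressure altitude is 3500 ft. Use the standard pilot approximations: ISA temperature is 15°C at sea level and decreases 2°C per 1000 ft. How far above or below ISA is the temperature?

ISA temperature at 3500 ft = 15 − 2 × (3500/1000) = 8°C.
Deviation = OAT − ISA = 17 − 8 = +9°C.

ISA+9°C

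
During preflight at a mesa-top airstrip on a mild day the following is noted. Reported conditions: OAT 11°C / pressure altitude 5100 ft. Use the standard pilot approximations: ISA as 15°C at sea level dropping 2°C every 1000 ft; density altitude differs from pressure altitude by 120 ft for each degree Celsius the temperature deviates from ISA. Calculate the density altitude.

ISA temperature at 5100 ft = 15 − 2 × (5100/1000) = 4.8°C.
ISA deviation = 11 − 4.8 = +6.2°C.
Density altitude = 5100 + 120 × (6.2) = 5100 + (+744) = 5844 ft.

5844 ft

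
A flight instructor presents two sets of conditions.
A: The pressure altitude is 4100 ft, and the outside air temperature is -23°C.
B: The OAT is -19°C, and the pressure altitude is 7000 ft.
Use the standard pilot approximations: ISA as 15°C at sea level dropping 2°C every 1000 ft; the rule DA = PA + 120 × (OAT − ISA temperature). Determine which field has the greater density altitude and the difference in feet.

A: ISA temp = 6.8°C, deviation -29.8°C, DA = 4100 + 120 × (-29.8) = 524 ft.
B: ISA temp = 1°C, deviation -20°C, DA = 7000 + 120 × (-20) = 4600 ft.
B is higher by 4600 − 524 = 4076 ft.

B by 4076 ft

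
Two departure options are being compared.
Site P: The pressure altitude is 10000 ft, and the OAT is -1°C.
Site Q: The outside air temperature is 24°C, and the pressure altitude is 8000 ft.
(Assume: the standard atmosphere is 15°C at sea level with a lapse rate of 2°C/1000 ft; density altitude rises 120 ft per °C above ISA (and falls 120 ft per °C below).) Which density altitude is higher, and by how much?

Site P: ISA temp = -5°C, deviation +4°C, DA = 10000 + 120 × 4 = 10480 ft.
Site Q: ISA temp = -1°C, deviation +25°C, DA = 8000 + 120 × 25 = 11000 ft.
Site Q is higher by 11000 − 10480 = 520 ft.

Site Q by 520 ft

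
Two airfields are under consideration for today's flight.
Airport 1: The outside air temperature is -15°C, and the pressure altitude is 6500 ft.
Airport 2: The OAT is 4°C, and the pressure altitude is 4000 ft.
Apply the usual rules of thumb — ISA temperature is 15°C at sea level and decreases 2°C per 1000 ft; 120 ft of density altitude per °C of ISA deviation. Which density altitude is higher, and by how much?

Airport 1 by 820 ft

Airport 1: ISA temp = 2°C, deviation -17°C, DA = 6500 + 120 × (-17) = 4460 ft.
Airport 2: ISA temp = 7°C, deviation -3°C, DA = 4000 + 120 × (-3) = 3640 ft.
Airport 1 is higher by 4460 − 3640 = 820 ft.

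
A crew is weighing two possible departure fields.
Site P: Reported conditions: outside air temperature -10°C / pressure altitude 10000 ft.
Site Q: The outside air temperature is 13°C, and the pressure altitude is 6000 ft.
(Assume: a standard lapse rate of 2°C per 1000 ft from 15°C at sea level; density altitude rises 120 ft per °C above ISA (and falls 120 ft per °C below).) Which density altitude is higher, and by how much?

Site P: ISA temp = -5°C, deviation -5°C, DA = 10000 + 120 × (-5) = 9400 ft.
Site Q: ISA temp = 3°C, deviation +10°C, DA = 6000 + 120 × 10 = 7200 ft.
Site P is higher by 9400 − 7200 = 2200 ft.

Site P by 2200 ft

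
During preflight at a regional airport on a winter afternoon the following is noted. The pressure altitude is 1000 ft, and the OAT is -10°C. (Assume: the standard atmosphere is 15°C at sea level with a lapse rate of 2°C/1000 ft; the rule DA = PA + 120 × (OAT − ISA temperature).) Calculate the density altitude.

-1760 ft

ISA temperature at 1000 ft = 15 − 2 × (1000/1000) = 13°C.
ISA deviation = -10 − 13 = -23°C.
Density altitude = 1000 + 120 × (-23) = 1000 + (-2760) = -1760 ft.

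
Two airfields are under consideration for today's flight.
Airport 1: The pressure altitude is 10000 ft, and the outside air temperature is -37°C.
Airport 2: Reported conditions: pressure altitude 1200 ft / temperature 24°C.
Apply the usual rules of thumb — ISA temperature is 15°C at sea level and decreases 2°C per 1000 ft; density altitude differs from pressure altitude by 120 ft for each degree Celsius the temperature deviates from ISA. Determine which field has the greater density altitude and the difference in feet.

Airport 1: ISA temp = -5°C, deviation -32°C, DA = 10000 + 120 × (-32) = 6160 ft.
Airport 2: ISA temp = 12.6°C, deviation +11.4°C, DA = 1200 + 120 × 11.4 = 2568 ft.
Airport 1 is higher by 6160 − 2568 = 3592 ft.

Airport 1 by 3592 ft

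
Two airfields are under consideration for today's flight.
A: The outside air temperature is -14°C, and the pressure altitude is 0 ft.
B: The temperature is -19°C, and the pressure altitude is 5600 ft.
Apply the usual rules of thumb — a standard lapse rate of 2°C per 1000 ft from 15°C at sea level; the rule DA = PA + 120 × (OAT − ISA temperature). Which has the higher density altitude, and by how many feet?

A: ISA temp = 15°C, deviation -29°C, DA = 0 + 120 × (-29) = -3480 ft.
B: ISA temp = 3.8°C, deviation -22.8°C, DA = 5600 + 120 × (-22.8) = 2864 ft.
B is higher by 2864 − (-3480) = 6344 ft.

B by 6344 ft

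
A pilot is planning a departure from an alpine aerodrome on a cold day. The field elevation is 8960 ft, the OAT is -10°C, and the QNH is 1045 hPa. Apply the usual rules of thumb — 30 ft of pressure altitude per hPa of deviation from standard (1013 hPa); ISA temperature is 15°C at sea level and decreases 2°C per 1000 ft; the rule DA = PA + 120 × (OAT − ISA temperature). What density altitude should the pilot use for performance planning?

Pressure altitude = 8960 + (1013 − 1045) × 30 = 8960 + (-960) = 8000 ft.
ISA temperature at 8000 ft = 15 − 2 × (8000/1000) = -1°C.
ISA deviation = -10 − (-1) = -9°C.
Density altitude = 8000 + 120 × (-9) = 6920 ft.

6920 ft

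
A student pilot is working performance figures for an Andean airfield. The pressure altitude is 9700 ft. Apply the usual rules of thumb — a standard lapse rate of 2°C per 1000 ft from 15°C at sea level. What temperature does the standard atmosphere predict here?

-4.4°C

ISA temperature = 15 − 2 × (9700/1000) = 15 − 19.4 = -4.4°C.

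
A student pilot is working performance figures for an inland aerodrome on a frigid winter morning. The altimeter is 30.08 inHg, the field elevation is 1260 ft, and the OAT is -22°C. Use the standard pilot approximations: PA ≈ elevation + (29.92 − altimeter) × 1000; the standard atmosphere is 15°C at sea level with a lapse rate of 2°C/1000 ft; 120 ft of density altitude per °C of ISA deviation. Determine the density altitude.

Pressure altitude = 1260 + (29.92 − 30.08) × 1000 = 1260 + (-160) = 1100 ft.
ISA temperature at 1100 ft = 15 − 2 × (1100/1000) = 12.8°C.
ISA deviation = -22 − 12.8 = -34.8°C.
Density altitude = 1100 + 120 × (-34.8) = -3076 ft.

-3076 ft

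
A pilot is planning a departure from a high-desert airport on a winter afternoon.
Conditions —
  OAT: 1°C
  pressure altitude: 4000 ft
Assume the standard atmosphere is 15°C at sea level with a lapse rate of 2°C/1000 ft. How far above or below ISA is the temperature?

ISA temperature at 4000 ft = 15 − 2 × (4000/1000) = 7°C.
Deviation = OAT − ISA = 1 − 7 = -6°C.

ISA-6°C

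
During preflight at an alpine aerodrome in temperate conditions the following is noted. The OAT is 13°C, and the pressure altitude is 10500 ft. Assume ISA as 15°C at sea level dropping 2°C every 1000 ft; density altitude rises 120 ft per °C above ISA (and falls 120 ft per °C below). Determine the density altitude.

12780 ft

ISA temperature at 10500 ft = 15 − 2 × (10500/1000) = -6°C.
ISA deviation = 13 − (-6) = +19°C.
Density altitude = 10500 + 120 × (19) = 10500 + (+2280) = 12780 ft.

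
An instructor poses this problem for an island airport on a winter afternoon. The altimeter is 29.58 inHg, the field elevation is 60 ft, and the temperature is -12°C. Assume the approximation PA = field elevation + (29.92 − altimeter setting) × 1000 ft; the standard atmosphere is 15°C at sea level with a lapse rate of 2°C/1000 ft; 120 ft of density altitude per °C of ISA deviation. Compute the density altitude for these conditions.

-2744 ft

Pressure altitude = 60 + (29.92 − 29.58) × 1000 = 60 + (+340) = 400 ft.
ISA temperature at 400 ft = 15 − 2 × (400/1000) = 14.2°C.
ISA deviation = -12 − 14.2 = -26.2°C.
Density altitude = 400 + 120 × (-26.2) = -2744 ft.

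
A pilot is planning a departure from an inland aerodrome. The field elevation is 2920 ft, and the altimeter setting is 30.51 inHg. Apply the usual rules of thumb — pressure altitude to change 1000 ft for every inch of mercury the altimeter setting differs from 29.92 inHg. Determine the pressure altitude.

Pressure correction = (29.92 − 30.51) × 1000 = -590 ft.
Pressure altitude = 2920 + (-590) = 2330 ft.

2330 ft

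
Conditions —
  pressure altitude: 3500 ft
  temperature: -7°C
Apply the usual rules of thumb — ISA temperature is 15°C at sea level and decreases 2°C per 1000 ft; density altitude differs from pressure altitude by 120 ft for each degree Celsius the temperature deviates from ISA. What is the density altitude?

ISA temperature at 3500 ft = 15 − 2 × (3500/1000) = 8°C.
ISA deviation = -7 − 8 = -15°C.
Density altitude = 3500 + 120 × (-15) = 3500 + (-1800) = 1700 ft.

1700 ft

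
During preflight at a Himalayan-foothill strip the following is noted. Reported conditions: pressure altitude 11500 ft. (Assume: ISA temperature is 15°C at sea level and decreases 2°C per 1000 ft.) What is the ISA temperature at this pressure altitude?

ISA temperature = 15 − 2 × (11500/1000) = 15 − 23 = -8°C.

-8°C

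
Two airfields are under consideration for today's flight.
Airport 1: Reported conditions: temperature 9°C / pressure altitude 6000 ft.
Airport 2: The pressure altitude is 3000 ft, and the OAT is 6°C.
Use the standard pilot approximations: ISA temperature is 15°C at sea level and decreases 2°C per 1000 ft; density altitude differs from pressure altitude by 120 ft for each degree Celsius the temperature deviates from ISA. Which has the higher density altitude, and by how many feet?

Airport 1: ISA temp = 3°C, deviation +6°C, DA = 6000 + 120 × 6 = 6720 ft.
Airport 2: ISA temp = 9°C, deviation -3°C, DA = 3000 + 120 × (-3) = 2640 ft.
Airport 1 is higher by 6720 − 2640 = 4080 ft.

Airport 1 by 4080 ft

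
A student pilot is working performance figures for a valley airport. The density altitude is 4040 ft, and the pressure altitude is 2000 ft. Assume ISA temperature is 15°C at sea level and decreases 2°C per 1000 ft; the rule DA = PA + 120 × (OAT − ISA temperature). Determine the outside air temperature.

28°C

Density altitude − pressure altitude = 4040 − 2000 = +2040 ft.
At 120 ft/°C that is an ISA deviation of 2040/120 = +17°C.
ISA temperature at 2000 ft = 15 − 2 × (2000/1000) = 11°C.
OAT = ISA + deviation = 11 + (+17) = 28°C.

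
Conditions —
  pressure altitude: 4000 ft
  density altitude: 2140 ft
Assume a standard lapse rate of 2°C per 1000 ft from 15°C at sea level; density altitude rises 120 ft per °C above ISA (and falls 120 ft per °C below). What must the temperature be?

-8.5°C

Density altitude − pressure altitude = 2140 − 4000 = -1860 ft.
At 120 ft/°C that is an ISA deviation of -1860/120 = -15.5°C.
ISA temperature at 4000 ft = 15 − 2 × (4000/1000) = 7°C.
OAT = ISA + deviation = 7 + (-15.5) = -8.5°C.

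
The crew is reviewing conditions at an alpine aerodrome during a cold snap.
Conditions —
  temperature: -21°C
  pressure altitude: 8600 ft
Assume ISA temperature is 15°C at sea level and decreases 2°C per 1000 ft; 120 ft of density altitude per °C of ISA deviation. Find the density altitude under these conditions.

6344 ft

ISA temperature at 8600 ft = 15 − 2 × (8600/1000) = -2.2°C.
ISA deviation = -21 − (-2.2) = -18.8°C.
Density altitude = 8600 + 120 × (-18.8) = 8600 + (-2256) = 6344 ft.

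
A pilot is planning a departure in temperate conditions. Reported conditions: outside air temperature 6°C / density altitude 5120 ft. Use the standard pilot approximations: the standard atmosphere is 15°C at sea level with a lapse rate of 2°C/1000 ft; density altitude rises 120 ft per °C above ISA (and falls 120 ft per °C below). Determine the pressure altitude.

DA = PA + 120 × (OAT − (15 − 2·PA/1000)) = PA + 120·OAT − 1800 + 0.24·PA = 1.24·PA + 120·OAT − 1800.
So 1.24·PA = 5120 − 120 × 6 + 1800 = 6200.
PA = 6200 / 1.24 = 5000 ft.

5000 ft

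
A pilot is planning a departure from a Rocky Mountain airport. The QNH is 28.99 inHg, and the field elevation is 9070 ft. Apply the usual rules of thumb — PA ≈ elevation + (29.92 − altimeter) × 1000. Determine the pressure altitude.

Pressure correction = (29.92 − 28.99) × 1000 = +930 ft.
Pressure altitude = 9070 + (+930) = 10000 ft.

10000 ft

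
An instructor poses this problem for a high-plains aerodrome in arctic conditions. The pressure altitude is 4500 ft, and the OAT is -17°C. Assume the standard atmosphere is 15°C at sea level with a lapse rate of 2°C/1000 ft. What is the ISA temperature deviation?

ISA-23°C

ISA temperature at 4500 ft = 15 − 2 × (4500/1000) = 6°C.
Deviation = OAT − ISA = -17 − 6 = -23°C.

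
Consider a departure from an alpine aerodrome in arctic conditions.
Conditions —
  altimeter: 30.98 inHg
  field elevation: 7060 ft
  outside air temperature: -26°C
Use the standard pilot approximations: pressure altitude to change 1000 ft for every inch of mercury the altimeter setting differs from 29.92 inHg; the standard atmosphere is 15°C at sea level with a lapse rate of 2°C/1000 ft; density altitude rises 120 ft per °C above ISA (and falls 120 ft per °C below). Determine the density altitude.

2520 ft

Pressure altitude = 7060 + (29.92 − 30.98) × 1000 = 7060 + (-1060) = 6000 ft.
ISA temperature at 6000 ft = 15 − 2 × (6000/1000) = 3°C.
ISA deviation = -26 − 3 = -29°C.
Density altitude = 6000 + 120 × (-29) = 2520 ft.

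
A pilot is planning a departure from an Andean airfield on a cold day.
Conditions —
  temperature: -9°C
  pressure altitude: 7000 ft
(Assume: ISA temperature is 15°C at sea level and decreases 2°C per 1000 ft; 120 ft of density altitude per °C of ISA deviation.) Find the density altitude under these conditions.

ISA temperature at 7000 ft = 15 − 2 × (7000/1000) = 1°C.
ISA deviation = -9 − 1 = -10°C.
Density altitude = 7000 + 120 × (-10) = 7000 + (-1200) = 5800 ft.

5800 ft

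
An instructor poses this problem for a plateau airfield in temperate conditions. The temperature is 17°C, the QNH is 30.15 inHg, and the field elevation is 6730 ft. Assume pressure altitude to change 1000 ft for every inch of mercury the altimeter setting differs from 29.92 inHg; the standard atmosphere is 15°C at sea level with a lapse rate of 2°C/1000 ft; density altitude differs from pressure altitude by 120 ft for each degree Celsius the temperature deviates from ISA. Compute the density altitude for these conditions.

Pressure altitude = 6730 + (29.92 − 30.15) × 1000 = 6730 + (-230) = 6500 ft.
ISA temperature at 6500 ft = 15 − 2 × (6500/1000) = 2°C.
ISA deviation = 17 − 2 = +15°C.
Density altitude = 6500 + 120 × (15) = 8300 ft.

8300 ft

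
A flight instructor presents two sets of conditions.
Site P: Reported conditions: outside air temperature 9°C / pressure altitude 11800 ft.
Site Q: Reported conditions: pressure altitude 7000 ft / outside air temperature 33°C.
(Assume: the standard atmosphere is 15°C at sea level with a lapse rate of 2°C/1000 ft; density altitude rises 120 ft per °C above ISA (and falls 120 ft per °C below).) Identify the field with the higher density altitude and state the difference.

Site P by 3072 ft

Site P: ISA temp = -8.6°C, deviation +17.6°C, DA = 11800 + 120 × 17.6 = 13912 ft.
Site Q: ISA temp = 1°C, deviation +32°C, DA = 7000 + 120 × 32 = 10840 ft.
Site P is higher by 13912 − 10840 = 3072 ft.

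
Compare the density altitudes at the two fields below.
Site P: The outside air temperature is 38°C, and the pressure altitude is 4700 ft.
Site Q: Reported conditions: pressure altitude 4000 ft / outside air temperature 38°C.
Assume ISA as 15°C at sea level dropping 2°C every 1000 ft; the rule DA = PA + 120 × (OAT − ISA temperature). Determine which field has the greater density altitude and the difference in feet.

Site P: ISA temp = 5.6°C, deviation +32.4°C, DA = 4700 + 120 × 32.4 = 8588 ft.
Site Q: ISA temp = 7°C, deviation +31°C, DA = 4000 + 120 × 31 = 7720 ft.
Site P is higher by 8588 − 7720 = 868 ft.

Site P by 868 ft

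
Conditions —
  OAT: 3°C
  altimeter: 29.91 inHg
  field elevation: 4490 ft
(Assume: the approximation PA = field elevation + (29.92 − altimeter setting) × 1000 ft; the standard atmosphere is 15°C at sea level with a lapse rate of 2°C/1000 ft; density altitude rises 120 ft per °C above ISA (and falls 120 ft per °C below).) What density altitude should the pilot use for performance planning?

Pressure altitude = 4490 + (29.92 − 29.91) × 1000 = 4490 + (+10) = 4500 ft.
ISA temperature at 4500 ft = 15 − 2 × (4500/1000) = 6°C.
ISA deviation = 3 − 6 = -3°C.
Density altitude = 4500 + 120 × (-3) = 4140 ft.

4140 ft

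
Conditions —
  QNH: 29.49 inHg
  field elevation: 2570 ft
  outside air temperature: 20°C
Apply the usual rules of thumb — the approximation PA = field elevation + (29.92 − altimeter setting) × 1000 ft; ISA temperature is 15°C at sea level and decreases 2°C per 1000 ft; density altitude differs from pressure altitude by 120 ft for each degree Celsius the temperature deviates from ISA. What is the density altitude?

Pressure altitude = 2570 + (29.92 − 29.49) × 1000 = 2570 + (+430) = 3000 ft.
ISA temperature at 3000 ft = 15 − 2 × (3000/1000) = 9°C.
ISA deviation = 20 − 9 = +11°C.
Density altitude = 3000 + 120 × (11) = 4320 ft.

4320 ft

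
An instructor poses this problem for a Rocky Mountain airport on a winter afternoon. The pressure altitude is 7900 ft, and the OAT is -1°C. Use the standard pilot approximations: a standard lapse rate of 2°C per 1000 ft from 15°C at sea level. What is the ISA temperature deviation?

ISA-0.2°C

ISA temperature at 7900 ft = 15 − 2 × (7900/1000) = -0.8°C.
Deviation = OAT − ISA = -1 − (-0.8) = -0.2°C.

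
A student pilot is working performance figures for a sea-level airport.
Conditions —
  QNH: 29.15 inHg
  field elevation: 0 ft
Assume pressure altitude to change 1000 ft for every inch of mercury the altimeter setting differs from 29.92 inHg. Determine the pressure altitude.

770 ft

Pressure correction = (29.92 − 29.15) × 1000 = +770 ft.
Pressure altitude = 0 + (+770) = 770 ft.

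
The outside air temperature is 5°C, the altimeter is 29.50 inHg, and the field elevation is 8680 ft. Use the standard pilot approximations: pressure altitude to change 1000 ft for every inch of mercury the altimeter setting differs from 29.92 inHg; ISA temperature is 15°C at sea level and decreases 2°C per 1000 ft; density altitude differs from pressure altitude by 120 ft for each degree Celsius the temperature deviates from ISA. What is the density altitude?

10084 ft

Pressure altitude = 8680 + (29.92 − 29.50) × 1000 = 8680 + (+420) = 9100 ft.
ISA temperature at 9100 ft = 15 − 2 × (9100/1000) = -3.2°C.
ISA deviation = 5 − (-3.2) = +8.2°C.
Density altitude = 9100 + 120 × (8.2) = 10084 ft.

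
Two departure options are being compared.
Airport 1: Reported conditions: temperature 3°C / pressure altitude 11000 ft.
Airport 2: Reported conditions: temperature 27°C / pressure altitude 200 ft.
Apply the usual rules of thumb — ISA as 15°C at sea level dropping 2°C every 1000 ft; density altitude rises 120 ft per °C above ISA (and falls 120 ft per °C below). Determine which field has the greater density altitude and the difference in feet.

Airport 1: ISA temp = -7°C, deviation +10°C, DA = 11000 + 120 × 10 = 12200 ft.
Airport 2: ISA temp = 14.6°C, deviation +12.4°C, DA = 200 + 120 × 12.4 = 1688 ft.
Airport 1 is higher by 12200 − 1688 = 10512 ft.

Airport 1 by 10512 ft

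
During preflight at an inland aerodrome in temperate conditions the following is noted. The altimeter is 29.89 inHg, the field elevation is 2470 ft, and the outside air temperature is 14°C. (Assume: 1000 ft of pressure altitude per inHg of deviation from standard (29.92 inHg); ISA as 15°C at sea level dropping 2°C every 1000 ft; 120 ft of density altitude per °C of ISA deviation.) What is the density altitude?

2980 ft

Pressure altitude = 2470 + (29.92 − 29.89) × 1000 = 2470 + (+30) = 2500 ft.
ISA temperature at 2500 ft = 15 − 2 × (2500/1000) = 10°C.
ISA deviation = 14 − 10 = +4°C.
Density altitude = 2500 + 120 × (4) = 2980 ft.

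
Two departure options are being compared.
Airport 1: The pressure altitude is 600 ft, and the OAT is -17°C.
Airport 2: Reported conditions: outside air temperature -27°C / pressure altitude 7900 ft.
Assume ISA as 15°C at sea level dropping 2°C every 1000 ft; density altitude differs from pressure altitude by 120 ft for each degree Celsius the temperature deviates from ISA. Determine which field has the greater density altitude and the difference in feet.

Airport 1: ISA temp = 13.8°C, deviation -30.8°C, DA = 600 + 120 × (-30.8) = -3096 ft.
Airport 2: ISA temp = -0.8°C, deviation -26.2°C, DA = 7900 + 120 × (-26.2) = 4756 ft.
Airport 2 is higher by 4756 − (-3096) = 7852 ft.

Airport 2 by 7852 ft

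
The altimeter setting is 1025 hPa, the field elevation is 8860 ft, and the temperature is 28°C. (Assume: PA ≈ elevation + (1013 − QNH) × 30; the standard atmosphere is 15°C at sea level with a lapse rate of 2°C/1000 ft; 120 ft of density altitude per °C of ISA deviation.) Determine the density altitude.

12100 ft

Pressure altitude = 8860 + (1013 − 1025) × 30 = 8860 + (-360) = 8500 ft.
ISA temperature at 8500 ft = 15 − 2 × (8500/1000) = -2°C.
ISA deviation = 28 − (-2) = +30°C.
Density altitude = 8500 + 120 × (30) = 12100 ft.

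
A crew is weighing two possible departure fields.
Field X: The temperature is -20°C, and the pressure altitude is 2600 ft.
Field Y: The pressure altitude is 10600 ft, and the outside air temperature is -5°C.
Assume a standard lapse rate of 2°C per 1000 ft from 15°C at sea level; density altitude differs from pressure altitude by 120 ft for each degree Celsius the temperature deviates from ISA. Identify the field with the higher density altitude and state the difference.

Field X: ISA temp = 9.8°C, deviation -29.8°C, DA = 2600 + 120 × (-29.8) = -976 ft.
Field Y: ISA temp = -6.2°C, deviation +1.2°C, DA = 10600 + 120 × 1.2 = 10744 ft.
Field Y is higher by 10744 − (-976) = 11720 ft.

Field Y by 11720 ft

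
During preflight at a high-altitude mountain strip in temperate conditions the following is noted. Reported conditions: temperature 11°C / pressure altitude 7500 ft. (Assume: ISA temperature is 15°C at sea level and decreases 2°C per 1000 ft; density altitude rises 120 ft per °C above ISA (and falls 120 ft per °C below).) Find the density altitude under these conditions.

8820 ft

ISA temperature at 7500 ft = 15 − 2 × (7500/1000) = 0°C.
ISA deviation = 11 − 0 = +11°C.
Density altitude = 7500 + 120 × (11) = 7500 + (+1320) = 8820 ft.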